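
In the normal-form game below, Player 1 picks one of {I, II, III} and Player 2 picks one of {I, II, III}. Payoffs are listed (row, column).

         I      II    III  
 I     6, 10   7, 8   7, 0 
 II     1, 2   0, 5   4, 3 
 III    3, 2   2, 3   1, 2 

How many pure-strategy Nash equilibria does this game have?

1

Both I: Player 1 gets 6 (best alternative 3); Player 2 gets 10 (best alternative 8). Neither deviates — NE.
Both II is not a NE: Player 1 would switch to I (7 > 0).
No other cell survives both best-response checks, so there is 1 pure NE.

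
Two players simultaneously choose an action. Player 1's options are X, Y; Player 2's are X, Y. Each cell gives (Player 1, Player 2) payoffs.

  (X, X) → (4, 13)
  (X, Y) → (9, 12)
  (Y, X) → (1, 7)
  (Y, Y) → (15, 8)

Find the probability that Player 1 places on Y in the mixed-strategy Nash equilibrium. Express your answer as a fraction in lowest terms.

Player 1's mix p on X must make Player 2 indifferent between X and Y.
Player 2's payoff from X: 13p + 7(1−p). From Y: 12p + 8(1−p).
Set equal: 1p = 1(1−p) → p = 1/2.
Probability on Y is 1 − 1/2 = 1/2.

1/2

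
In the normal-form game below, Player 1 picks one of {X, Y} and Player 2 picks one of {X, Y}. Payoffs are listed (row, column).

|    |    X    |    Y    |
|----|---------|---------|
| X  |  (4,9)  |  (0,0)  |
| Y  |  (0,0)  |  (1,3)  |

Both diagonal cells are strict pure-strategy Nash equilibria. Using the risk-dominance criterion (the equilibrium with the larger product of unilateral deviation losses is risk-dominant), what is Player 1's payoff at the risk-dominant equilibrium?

4

At both X: Player 1 loses 4 − 0 = 4 by deviating; Player 2 loses 9 − 0 = 9. Product = 4·9 = 36.
At both Y: Player 1 loses 1 − 0 = 1 by deviating; Player 2 loses 3 − 0 = 3. Product = 1·3 = 3.
36 > 3, so both X is risk-dominant. Player 1's payoff there is 4.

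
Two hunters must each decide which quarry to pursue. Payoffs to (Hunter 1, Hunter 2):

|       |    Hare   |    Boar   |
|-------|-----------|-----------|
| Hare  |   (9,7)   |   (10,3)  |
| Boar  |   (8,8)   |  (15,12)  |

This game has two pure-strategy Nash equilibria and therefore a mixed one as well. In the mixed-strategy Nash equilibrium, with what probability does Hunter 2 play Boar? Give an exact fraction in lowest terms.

Hunter 2's mix q on Hare must make Hunter 1 indifferent between Hare and Boar.
Hunter 1's payoff from Hare: 9q + 10(1−q). From Boar: 8q + 15(1−q).
Set equal: 1q = 5(1−q) → q = 5/6.
Probability on Boar is 1 − 5/6 = 1/6.

1/6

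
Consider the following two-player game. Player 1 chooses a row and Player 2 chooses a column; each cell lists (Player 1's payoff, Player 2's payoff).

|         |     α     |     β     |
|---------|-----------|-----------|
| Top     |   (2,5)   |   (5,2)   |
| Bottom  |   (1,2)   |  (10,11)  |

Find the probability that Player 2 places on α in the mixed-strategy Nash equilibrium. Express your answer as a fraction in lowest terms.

Player 2's mix q on α must make Player 1 indifferent between Top and Bottom.
Player 1's payoff from Top: 2q + 5(1−q). From Bottom: 1q + 10(1−q).
Set equal: 1q = 5(1−q) → q = 5/6.

5/6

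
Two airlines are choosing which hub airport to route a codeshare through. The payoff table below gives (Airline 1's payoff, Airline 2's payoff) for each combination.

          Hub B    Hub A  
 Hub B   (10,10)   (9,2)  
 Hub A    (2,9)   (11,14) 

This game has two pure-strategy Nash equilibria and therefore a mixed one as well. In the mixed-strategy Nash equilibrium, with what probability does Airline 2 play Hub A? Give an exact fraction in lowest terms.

4/5

Airline 2's mix q on Hub B must make Airline 1 indifferent between Hub B and Hub A.
Airline 1's payoff from Hub B: 10q + 9(1−q). From Hub A: 2q + 11(1−q).
Set equal: 8q = 2(1−q) → q = 2/10 = 1/5.
Probability on Hub A is 1 − 1/5 = 4/5.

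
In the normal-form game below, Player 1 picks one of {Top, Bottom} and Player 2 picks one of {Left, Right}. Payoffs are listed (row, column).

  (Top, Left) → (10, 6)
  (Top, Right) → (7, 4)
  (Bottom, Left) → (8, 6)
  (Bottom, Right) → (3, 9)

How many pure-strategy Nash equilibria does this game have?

1

(Top, Left): Player 1 gets 10 (best alternative 8); Player 2 gets 6 (best alternative 4). Neither deviates — NE.
(Bottom, Right) is not a NE: Player 1 would switch to Top (7 > 3).
No other cell survives both best-response checks, so there is 1 pure NE.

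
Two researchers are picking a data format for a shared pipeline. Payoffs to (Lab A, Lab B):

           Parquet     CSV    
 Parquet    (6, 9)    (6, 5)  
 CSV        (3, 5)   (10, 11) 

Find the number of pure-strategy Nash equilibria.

2

Both Parquet: Lab A gets 6 (best alternative 3); Lab B gets 9 (best alternative 5). Neither deviates — NE.
Both CSV: Lab A gets 10 (best alternative 6); Lab B gets 11 (best alternative 5). Neither deviates — NE.
(CSV, Parquet) is not a NE: Lab A would switch to Parquet (6 > 3).
No other cell survives both best-response checks, so there are 2 pure NE.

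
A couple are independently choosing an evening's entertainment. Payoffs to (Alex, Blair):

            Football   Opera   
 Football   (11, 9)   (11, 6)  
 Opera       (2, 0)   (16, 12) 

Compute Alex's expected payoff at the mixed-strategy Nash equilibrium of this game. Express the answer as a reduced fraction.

11

Blair mixes with probability q on Football, chosen so Alex is indifferent: 11q + 11(1−q) = 2q + 16(1−q) gives q = 5/14.
Alex's expected payoff (from either row, since indifferent) is 11·5/14 + 11·9/14 = 11.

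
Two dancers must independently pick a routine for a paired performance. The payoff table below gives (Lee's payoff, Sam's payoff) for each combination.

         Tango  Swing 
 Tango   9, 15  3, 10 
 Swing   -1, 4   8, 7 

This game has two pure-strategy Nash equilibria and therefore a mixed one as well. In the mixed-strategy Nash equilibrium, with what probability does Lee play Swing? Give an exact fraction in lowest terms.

Lee's mix p on Tango must make Sam indifferent between Tango and Swing.
Sam's payoff from Tango: 15p + 4(1−p). From Swing: 10p + 7(1−p).
Set equal: 5p = 3(1−p) → p = 3/8.
Probability on Swing is 1 − 3/8 = 5/8.

5/8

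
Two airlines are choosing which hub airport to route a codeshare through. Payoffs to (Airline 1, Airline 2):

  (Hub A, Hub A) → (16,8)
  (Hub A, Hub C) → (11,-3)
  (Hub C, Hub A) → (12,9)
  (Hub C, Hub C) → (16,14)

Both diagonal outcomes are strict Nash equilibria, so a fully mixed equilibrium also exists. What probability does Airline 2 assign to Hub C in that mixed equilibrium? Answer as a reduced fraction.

Airline 2's mix q on Hub A must make Airline 1 indifferent between Hub A and Hub C.
Airline 1's payoff from Hub A: 16q + 11(1−q). From Hub C: 12q + 16(1−q).
Set equal: 4q = 5(1−q) → q = 5/9.
Probability on Hub C is 1 − 5/9 = 4/9.

4/9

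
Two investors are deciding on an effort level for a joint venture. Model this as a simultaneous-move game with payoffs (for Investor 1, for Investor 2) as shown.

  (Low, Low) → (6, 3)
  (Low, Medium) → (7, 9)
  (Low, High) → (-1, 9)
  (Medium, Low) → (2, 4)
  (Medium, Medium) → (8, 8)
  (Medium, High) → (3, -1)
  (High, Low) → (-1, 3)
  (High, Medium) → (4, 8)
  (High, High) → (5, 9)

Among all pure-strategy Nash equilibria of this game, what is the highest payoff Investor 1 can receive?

8

Both Medium is a pure NE (Investor 1: 8 ≥ 7; Investor 2: 8 ≥ 4). Investor 1 gets 8.
Both High is a pure NE (Investor 1: 5 ≥ 3; Investor 2: 9 ≥ 8). Investor 1 gets 5.
Every other cell has a profitable deviation for at least one player. Highest of {8, 5} is 8.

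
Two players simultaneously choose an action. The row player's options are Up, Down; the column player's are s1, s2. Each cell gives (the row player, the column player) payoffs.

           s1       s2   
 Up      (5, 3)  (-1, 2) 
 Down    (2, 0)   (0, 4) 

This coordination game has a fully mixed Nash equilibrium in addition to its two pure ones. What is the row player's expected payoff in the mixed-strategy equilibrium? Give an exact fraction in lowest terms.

The column player mixes with probability q on s1, chosen so the row player is indifferent: 5q + (-1)(1−q) = 2q + 0(1−q) gives q = 1/4.
The row player's expected payoff (from either row, since indifferent) is 5·1/4 + (-1)·3/4 = 1/2.

1/2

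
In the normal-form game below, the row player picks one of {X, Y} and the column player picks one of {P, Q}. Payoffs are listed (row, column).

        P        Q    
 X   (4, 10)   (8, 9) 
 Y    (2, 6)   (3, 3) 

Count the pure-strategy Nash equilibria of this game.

(X, P): the row player gets 4 (best alternative 2); the column player gets 10 (best alternative 9). Neither deviates — NE.
(Y, Q) is not a NE: the row player would switch to X (8 > 3).
No other cell survives both best-response checks, so there is 1 pure NE.

1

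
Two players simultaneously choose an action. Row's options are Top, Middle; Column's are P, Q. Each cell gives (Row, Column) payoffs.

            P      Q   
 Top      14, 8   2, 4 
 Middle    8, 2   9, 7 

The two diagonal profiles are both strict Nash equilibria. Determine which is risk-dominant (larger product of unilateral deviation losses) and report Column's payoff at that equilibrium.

7

At (Top, P): Row loses 14 − 8 = 6 by deviating; Column loses 8 − 4 = 4. Product = 6·4 = 24.
At (Middle, Q): Row loses 9 − 2 = 7 by deviating; Column loses 7 − 2 = 5. Product = 7·5 = 35.
35 > 24, so (Middle, Q) is risk-dominant. Column's payoff there is 7.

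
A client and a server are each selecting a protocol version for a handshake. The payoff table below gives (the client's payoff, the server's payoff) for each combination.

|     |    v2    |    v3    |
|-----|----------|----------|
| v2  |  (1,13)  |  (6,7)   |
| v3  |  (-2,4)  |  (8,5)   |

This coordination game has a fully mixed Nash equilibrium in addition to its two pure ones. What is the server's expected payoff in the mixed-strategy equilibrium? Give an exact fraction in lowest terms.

37/7

The client mixes with probability p on v2, chosen so the server is indifferent: 13p + 4(1−p) = 7p + 5(1−p) gives p = 1/7.
The server's expected payoff is 13·1/7 + 4·6/7 = 37/7.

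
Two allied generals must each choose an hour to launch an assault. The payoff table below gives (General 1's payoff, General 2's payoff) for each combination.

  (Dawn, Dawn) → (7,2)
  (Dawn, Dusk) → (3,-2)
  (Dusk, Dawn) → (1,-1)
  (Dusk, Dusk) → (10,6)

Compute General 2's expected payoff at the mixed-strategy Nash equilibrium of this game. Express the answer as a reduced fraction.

General 1 mixes with probability p on Dawn, chosen so General 2 is indifferent: 2p + (-1)(1−p) = (-2)p + 6(1−p) gives p = 7/11.
General 2's expected payoff is 2·7/11 + (-1)·4/11 = 10/11.

10/11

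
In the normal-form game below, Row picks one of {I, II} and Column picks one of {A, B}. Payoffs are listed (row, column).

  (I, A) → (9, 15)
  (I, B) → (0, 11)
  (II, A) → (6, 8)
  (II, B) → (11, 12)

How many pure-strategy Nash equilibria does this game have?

(I, A): Row gets 9 (best alternative 6); Column gets 15 (best alternative 11). Neither deviates — NE.
(II, B): Row gets 11 (best alternative 0); Column gets 12 (best alternative 8). Neither deviates — NE.
(II, A) is not a NE: Row would switch to I (9 > 6).
No other cell survives both best-response checks, so there are 2 pure NE.

2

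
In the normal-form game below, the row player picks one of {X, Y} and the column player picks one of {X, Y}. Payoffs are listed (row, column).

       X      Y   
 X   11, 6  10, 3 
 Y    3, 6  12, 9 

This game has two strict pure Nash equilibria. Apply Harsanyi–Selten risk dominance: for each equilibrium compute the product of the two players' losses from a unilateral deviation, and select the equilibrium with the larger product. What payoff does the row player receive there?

11

At both X: the row player loses 11 − 3 = 8 by deviating; the column player loses 6 − 3 = 3. Product = 8·3 = 24.
At both Y: the row player loses 12 − 10 = 2 by deviating; the column player loses 9 − 6 = 3. Product = 2·3 = 6.
24 > 6, so both X is risk-dominant. The row player's payoff there is 11.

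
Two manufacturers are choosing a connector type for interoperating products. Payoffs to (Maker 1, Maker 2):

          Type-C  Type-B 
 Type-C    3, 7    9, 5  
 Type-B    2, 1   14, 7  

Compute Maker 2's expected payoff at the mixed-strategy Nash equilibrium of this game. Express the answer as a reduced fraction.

Maker 1 mixes with probability p on Type-C, chosen so Maker 2 is indifferent: 7p + 1(1−p) = 5p + 7(1−p) gives p = 3/4.
Maker 2's expected payoff is 7·3/4 + 1·1/4 = 11/2.

11/2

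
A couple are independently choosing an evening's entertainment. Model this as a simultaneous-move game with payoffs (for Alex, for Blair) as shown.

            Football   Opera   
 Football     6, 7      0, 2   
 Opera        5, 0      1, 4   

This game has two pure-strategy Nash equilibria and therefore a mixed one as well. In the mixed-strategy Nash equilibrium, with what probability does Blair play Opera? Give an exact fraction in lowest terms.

1/2

Blair's mix q on Football must make Alex indifferent between Football and Opera.
Alex's payoff from Football: 6q + 0(1−q). From Opera: 5q + 1(1−q).
Set equal: 1q = 1(1−q) → q = 1/2.
Probability on Opera is 1 − 1/2 = 1/2.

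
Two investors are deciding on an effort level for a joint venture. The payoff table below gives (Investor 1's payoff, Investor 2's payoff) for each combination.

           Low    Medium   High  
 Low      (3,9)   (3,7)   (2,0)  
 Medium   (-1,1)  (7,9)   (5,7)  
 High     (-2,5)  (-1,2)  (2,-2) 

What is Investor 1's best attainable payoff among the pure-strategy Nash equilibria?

7

Both Low is a pure NE (Investor 1: 3 ≥ -1; Investor 2: 9 ≥ 7). Investor 1 gets 3.
Both Medium is a pure NE (Investor 1: 7 ≥ 3; Investor 2: 9 ≥ 7). Investor 1 gets 7.
Every other cell has a profitable deviation for at least one player. Highest of {3, 7} is 7.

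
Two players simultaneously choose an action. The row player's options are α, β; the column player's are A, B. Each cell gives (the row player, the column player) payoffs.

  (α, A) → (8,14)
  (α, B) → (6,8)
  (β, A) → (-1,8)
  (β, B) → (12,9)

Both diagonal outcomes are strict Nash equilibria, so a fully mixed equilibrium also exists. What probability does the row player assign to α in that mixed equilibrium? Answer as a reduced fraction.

The row player's mix p on α must make the column player indifferent between A and B.
The column player's payoff from A: 14p + 8(1−p). From B: 8p + 9(1−p).
Set equal: 6p = 1(1−p) → p = 1/7.

1/7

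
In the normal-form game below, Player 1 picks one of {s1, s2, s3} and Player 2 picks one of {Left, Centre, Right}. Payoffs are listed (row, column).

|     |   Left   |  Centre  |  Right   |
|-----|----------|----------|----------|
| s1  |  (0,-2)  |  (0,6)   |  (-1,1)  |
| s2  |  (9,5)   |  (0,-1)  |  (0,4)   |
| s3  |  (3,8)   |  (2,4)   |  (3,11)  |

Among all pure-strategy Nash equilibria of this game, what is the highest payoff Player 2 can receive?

(s2, Left) is a pure NE (Player 1: 9 ≥ 3; Player 2: 5 ≥ 4). Player 2 gets 5.
(s3, Right) is a pure NE (Player 1: 3 ≥ 0; Player 2: 11 ≥ 8). Player 2 gets 11.
Every other cell has a profitable deviation for at least one player. Highest of {5, 11} is 11.

11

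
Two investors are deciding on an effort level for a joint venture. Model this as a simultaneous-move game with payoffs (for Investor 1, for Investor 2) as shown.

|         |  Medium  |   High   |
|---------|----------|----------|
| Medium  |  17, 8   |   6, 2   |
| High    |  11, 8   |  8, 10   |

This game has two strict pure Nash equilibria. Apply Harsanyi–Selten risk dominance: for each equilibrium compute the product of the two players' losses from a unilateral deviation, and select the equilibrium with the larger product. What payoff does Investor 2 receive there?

At both Medium: Investor 1 loses 17 − 11 = 6 by deviating; Investor 2 loses 8 − 2 = 6. Product = 6·6 = 36.
At both High: Investor 1 loses 8 − 6 = 2 by deviating; Investor 2 loses 10 − 8 = 2. Product = 2·2 = 4.
36 > 4, so both Medium is risk-dominant. Investor 2's payoff there is 8.

8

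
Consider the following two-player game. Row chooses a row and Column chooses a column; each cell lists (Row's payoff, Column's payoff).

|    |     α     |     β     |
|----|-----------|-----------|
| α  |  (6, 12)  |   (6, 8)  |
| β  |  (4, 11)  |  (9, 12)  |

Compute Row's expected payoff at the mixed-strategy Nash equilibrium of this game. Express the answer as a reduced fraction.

6

Column mixes with probability q on α, chosen so Row is indifferent: 6q + 6(1−q) = 4q + 9(1−q) gives q = 3/5.
Row's expected payoff (from either row, since indifferent) is 6·3/5 + 6·2/5 = 6.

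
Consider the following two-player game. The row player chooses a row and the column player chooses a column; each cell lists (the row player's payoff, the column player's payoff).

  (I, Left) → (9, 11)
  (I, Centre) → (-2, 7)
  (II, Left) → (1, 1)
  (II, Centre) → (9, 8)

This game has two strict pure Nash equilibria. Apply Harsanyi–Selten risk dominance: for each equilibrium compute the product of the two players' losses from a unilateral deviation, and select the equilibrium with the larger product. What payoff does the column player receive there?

8

At (I, Left): the row player loses 9 − 1 = 8 by deviating; the column player loses 11 − 7 = 4. Product = 8·4 = 32.
At (II, Centre): the row player loses 9 − (-2) = 11 by deviating; the column player loses 8 − 1 = 7. Product = 11·7 = 77.
77 > 32, so (II, Centre) is risk-dominant. The column player's payoff there is 8.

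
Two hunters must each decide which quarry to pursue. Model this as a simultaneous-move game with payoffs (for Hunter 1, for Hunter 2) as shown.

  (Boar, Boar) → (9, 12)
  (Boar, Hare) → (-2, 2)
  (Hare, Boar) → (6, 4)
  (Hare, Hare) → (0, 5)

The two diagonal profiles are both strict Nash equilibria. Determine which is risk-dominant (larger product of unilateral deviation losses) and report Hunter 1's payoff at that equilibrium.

At both Boar: Hunter 1 loses 9 − 6 = 3 by deviating; Hunter 2 loses 12 − 2 = 10. Product = 3·10 = 30.
At both Hare: Hunter 1 loses 0 − (-2) = 2 by deviating; Hunter 2 loses 5 − 4 = 1. Product = 2·1 = 2.
30 > 2, so both Boar is risk-dominant. Hunter 1's payoff there is 9.

9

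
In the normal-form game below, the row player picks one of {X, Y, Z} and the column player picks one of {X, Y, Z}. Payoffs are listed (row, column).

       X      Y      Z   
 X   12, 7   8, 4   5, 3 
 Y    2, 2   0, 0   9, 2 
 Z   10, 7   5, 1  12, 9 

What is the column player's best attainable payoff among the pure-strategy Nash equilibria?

Both X is a pure NE (the row player: 12 ≥ 10; the column player: 7 ≥ 4). The column player gets 7.
Both Z is a pure NE (the row player: 12 ≥ 9; the column player: 9 ≥ 7). The column player gets 9.
Every other cell has a profitable deviation for at least one player. Highest of {7, 9} is 9.

9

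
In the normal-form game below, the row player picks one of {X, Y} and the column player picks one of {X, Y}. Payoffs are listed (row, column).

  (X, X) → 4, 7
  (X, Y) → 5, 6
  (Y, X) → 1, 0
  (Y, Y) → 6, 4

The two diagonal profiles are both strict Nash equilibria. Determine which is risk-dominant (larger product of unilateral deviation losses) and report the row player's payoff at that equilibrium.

At both X: the row player loses 4 − 1 = 3 by deviating; the column player loses 7 − 6 = 1. Product = 3·1 = 3.
At both Y: the row player loses 6 − 5 = 1 by deviating; the column player loses 4 − 0 = 4. Product = 1·4 = 4.
4 > 3, so both Y is risk-dominant. The row player's payoff there is 6.

6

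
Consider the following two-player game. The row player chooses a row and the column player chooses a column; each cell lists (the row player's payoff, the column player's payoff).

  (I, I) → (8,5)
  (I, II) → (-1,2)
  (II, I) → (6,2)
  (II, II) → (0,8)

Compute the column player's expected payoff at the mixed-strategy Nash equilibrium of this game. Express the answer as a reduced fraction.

4

The row player mixes with probability p on I, chosen so the column player is indifferent: 5p + 2(1−p) = 2p + 8(1−p) gives p = 2/3.
The column player's expected payoff is 5·2/3 + 2·1/3 = 4.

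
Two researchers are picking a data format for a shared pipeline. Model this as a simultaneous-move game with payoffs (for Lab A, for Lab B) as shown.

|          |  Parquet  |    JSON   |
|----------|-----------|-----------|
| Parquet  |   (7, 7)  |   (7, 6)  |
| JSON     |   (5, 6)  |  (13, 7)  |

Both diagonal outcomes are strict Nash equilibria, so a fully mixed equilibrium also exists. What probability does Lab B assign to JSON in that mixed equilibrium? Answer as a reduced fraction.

1/4

Lab B's mix q on Parquet must make Lab A indifferent between Parquet and JSON.
Lab A's payoff from Parquet: 7q + 7(1−q). From JSON: 5q + 13(1−q).
Set equal: 2q = 6(1−q) → q = 6/8 = 3/4.
Probability on JSON is 1 − 3/4 = 1/4.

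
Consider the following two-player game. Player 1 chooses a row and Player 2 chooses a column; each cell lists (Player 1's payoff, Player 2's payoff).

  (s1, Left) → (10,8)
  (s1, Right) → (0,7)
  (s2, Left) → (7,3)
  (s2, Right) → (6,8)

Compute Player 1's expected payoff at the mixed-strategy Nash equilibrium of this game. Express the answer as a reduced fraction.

20/3

Player 2 mixes with probability q on Left, chosen so Player 1 is indifferent: 10q + 0(1−q) = 7q + 6(1−q) gives q = 2/3.
Player 1's expected payoff (from either row, since indifferent) is 10·2/3 + 0·1/3 = 20/3.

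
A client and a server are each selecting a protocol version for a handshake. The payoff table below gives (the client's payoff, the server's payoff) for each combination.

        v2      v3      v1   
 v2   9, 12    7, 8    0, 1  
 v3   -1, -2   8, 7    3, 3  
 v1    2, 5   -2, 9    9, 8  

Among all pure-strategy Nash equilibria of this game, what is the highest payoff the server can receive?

12

Both v2 is a pure NE (the client: 9 ≥ 2; the server: 12 ≥ 8). The server gets 12.
Both v3 is a pure NE (the client: 8 ≥ 7; the server: 7 ≥ 3). The server gets 7.
Every other cell has a profitable deviation for at least one player. Highest of {12, 7} is 12.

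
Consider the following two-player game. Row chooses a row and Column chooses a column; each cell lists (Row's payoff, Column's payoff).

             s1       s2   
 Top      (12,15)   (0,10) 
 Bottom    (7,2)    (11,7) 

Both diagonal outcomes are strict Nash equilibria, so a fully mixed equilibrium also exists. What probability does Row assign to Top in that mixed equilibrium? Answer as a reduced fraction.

1/2

Row's mix p on Top must make Column indifferent between s1 and s2.
Column's payoff from s1: 15p + 2(1−p). From s2: 10p + 7(1−p).
Set equal: 5p = 5(1−p) → p = 5/10 = 1/2.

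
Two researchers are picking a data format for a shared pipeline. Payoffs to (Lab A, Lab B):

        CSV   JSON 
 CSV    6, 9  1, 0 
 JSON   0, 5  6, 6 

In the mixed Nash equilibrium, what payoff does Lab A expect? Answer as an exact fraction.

Lab B mixes with probability q on CSV, chosen so Lab A is indifferent: 6q + 1(1−q) = 0q + 6(1−q) gives q = 5/11.
Lab A's expected payoff (from either row, since indifferent) is 6·5/11 + 1·6/11 = 36/11.

36/11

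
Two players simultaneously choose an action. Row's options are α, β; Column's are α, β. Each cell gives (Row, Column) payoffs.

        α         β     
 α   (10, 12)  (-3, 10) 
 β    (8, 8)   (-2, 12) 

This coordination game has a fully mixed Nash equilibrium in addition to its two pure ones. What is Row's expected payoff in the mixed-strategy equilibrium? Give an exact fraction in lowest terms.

Column mixes with probability q on α, chosen so Row is indifferent: 10q + (-3)(1−q) = 8q + (-2)(1−q) gives q = 1/3.
Row's expected payoff (from either row, since indifferent) is 10·1/3 + (-3)·2/3 = 4/3.

4/3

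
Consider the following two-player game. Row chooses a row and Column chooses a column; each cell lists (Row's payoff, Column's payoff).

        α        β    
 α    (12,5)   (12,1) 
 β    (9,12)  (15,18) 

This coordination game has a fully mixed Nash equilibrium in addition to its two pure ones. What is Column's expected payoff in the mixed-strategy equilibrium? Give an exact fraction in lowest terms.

Row mixes with probability p on α, chosen so Column is indifferent: 5p + 12(1−p) = 1p + 18(1−p) gives p = 3/5.
Column's expected payoff is 5·3/5 + 12·2/5 = 39/5.

39/5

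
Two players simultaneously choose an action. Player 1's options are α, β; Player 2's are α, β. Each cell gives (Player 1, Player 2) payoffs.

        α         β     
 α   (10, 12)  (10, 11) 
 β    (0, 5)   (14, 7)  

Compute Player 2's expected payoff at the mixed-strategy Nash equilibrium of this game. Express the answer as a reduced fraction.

Player 1 mixes with probability p on α, chosen so Player 2 is indifferent: 12p + 5(1−p) = 11p + 7(1−p) gives p = 2/3.
Player 2's expected payoff is 12·2/3 + 5·1/3 = 29/3.

29/3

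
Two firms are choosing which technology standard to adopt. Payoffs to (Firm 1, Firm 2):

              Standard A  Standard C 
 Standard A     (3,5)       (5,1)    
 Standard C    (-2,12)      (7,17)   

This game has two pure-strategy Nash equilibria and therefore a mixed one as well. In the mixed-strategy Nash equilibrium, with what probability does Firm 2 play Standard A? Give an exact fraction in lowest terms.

Firm 2's mix q on Standard A must make Firm 1 indifferent between Standard A and Standard C.
Firm 1's payoff from Standard A: 3q + 5(1−q). From Standard C: (-2)q + 7(1−q).
Set equal: 5q = 2(1−q) → q = 2/7.

2/7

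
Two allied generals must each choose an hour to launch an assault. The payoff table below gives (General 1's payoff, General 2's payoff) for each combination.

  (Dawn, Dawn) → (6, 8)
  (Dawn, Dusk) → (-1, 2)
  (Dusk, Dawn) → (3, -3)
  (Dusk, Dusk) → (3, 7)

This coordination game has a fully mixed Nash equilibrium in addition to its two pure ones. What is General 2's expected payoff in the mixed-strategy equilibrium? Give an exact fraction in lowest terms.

31/8

General 1 mixes with probability p on Dawn, chosen so General 2 is indifferent: 8p + (-3)(1−p) = 2p + 7(1−p) gives p = 5/8.
General 2's expected payoff is 8·5/8 + (-3)·3/8 = 31/8.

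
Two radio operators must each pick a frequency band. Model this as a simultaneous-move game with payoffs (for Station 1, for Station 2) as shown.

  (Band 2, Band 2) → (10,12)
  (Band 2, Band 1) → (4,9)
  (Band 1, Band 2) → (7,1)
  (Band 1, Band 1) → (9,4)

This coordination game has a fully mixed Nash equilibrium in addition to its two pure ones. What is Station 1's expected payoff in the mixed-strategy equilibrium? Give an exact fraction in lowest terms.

31/4

Station 2 mixes with probability q on Band 2, chosen so Station 1 is indifferent: 10q + 4(1−q) = 7q + 9(1−q) gives q = 5/8.
Station 1's expected payoff (from either row, since indifferent) is 10·5/8 + 4·3/8 = 31/4.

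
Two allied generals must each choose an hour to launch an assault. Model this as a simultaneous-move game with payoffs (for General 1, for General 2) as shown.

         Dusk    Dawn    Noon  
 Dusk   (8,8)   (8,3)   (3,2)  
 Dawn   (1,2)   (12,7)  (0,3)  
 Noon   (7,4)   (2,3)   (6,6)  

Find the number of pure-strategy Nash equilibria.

3

Both Dusk: General 1 gets 8 (best alternative 7); General 2 gets 8 (best alternative 3). Neither deviates — NE.
Both Dawn: General 1 gets 12 (best alternative 8); General 2 gets 7 (best alternative 3). Neither deviates — NE.
Both Noon: General 1 gets 6 (best alternative 3); General 2 gets 6 (best alternative 4). Neither deviates — NE.
(Noon, Dusk) is not a NE: General 1 would switch to Dusk (8 > 7).
No other cell survives both best-response checks, so there are 3 pure NE.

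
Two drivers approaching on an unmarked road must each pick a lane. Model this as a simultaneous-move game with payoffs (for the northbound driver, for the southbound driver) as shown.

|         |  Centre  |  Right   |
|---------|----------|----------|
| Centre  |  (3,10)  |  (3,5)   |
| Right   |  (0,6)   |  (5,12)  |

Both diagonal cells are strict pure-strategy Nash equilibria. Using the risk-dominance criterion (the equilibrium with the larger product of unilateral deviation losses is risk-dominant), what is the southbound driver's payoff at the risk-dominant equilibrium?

10

At both Centre: the northbound driver loses 3 − 0 = 3 by deviating; the southbound driver loses 10 − 5 = 5. Product = 3·5 = 15.
At both Right: the northbound driver loses 5 − 3 = 2 by deviating; the southbound driver loses 12 − 6 = 6. Product = 2·6 = 12.
15 > 12, so both Centre is risk-dominant. The southbound driver's payoff there is 10.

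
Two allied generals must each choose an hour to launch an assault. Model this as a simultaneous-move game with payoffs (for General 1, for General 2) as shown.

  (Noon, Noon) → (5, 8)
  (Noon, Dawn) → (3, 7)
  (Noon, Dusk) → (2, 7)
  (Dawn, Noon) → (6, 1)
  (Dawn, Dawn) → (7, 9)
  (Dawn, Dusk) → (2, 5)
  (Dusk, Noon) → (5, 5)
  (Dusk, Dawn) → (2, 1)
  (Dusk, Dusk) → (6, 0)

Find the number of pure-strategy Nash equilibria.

Both Dawn: General 1 gets 7 (best alternative 3); General 2 gets 9 (best alternative 5). Neither deviates — NE.
Both Noon is not a NE: General 1 would switch to Dawn (6 > 5).
No other cell survives both best-response checks, so there is 1 pure NE.

1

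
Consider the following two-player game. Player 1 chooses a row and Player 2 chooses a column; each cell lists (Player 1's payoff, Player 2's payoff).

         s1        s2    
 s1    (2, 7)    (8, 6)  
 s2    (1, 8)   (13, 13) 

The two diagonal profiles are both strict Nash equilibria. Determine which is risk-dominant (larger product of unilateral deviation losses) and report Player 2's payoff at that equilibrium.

13

At both s1: Player 1 loses 2 − 1 = 1 by deviating; Player 2 loses 7 − 6 = 1. Product = 1·1 = 1.
At both s2: Player 1 loses 13 − 8 = 5 by deviating; Player 2 loses 13 − 8 = 5. Product = 5·5 = 25.
25 > 1, so both s2 is risk-dominant. Player 2's payoff there is 13.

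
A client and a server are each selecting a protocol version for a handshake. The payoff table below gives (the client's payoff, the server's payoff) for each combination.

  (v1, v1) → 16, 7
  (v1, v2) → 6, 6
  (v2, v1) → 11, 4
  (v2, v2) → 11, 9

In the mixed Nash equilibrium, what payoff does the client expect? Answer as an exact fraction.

The server mixes with probability q on v1, chosen so the client is indifferent: 16q + 6(1−q) = 11q + 11(1−q) gives q = 1/2.
The client's expected payoff (from either row, since indifferent) is 16·1/2 + 6·1/2 = 11.

11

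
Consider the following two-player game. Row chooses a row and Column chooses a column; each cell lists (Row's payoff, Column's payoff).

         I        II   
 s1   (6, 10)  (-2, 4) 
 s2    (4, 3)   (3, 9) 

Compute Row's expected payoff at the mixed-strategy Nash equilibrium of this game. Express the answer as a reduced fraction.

26/7

Column mixes with probability q on I, chosen so Row is indifferent: 6q + (-2)(1−q) = 4q + 3(1−q) gives q = 5/7.
Row's expected payoff (from either row, since indifferent) is 6·5/7 + (-2)·2/7 = 26/7.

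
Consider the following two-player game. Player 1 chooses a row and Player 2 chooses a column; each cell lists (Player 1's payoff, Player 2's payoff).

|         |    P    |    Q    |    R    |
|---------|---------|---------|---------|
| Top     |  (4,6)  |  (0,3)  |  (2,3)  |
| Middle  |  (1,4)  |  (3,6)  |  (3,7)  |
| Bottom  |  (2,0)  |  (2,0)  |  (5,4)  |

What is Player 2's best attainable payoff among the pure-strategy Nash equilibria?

6

(Top, P) is a pure NE (Player 1: 4 ≥ 2; Player 2: 6 ≥ 3). Player 2 gets 6.
(Bottom, R) is a pure NE (Player 1: 5 ≥ 3; Player 2: 4 ≥ 0). Player 2 gets 4.
Every other cell has a profitable deviation for at least one player. Highest of {6, 4} is 6.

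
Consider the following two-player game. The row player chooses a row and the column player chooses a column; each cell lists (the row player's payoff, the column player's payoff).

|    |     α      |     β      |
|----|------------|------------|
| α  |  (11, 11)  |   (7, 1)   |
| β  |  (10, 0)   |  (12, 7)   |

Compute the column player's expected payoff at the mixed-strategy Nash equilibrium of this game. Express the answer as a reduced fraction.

The row player mixes with probability p on α, chosen so the column player is indifferent: 11p + 0(1−p) = 1p + 7(1−p) gives p = 7/17.
The column player's expected payoff is 11·7/17 + 0·10/17 = 77/17.

77/17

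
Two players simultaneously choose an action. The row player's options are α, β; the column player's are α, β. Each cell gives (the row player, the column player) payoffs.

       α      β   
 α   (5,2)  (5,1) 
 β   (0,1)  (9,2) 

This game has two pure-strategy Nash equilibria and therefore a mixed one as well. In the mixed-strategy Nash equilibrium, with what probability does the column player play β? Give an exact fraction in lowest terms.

5/9

The column player's mix q on α must make the row player indifferent between α and β.
The row player's payoff from α: 5q + 5(1−q). From β: 0q + 9(1−q).
Set equal: 5q = 4(1−q) → q = 4/9.
Probability on β is 1 − 4/9 = 5/9.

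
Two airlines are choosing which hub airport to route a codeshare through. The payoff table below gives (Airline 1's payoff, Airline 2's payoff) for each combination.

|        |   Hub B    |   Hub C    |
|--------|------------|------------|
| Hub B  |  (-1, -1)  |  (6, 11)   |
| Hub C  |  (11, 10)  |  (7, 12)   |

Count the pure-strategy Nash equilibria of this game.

Both Hub C: Airline 1 gets 7 (best alternative 6); Airline 2 gets 12 (best alternative 10). Neither deviates — NE.
Both Hub B is not a NE: Airline 1 would switch to Hub C (11 > -1).
No other cell survives both best-response checks, so there is 1 pure NE.

1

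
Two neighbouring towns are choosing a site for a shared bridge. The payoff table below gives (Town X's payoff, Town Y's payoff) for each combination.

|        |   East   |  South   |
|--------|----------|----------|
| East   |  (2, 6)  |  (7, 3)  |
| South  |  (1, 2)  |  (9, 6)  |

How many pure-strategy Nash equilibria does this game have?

2

Both East: Town X gets 2 (best alternative 1); Town Y gets 6 (best alternative 3). Neither deviates — NE.
Both South: Town X gets 9 (best alternative 7); Town Y gets 6 (best alternative 2). Neither deviates — NE.
(South, East) is not a NE: Town X would switch to East (2 > 1).
No other cell survives both best-response checks, so there are 2 pure NE.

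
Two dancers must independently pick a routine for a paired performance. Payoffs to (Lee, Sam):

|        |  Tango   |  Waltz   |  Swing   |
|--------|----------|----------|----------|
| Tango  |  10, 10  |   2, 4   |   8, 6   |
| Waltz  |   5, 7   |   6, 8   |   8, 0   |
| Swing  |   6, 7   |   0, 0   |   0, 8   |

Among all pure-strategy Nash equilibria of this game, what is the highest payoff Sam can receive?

Both Tango is a pure NE (Lee: 10 ≥ 6; Sam: 10 ≥ 6). Sam gets 10.
Both Waltz is a pure NE (Lee: 6 ≥ 2; Sam: 8 ≥ 7). Sam gets 8.
Every other cell has a profitable deviation for at least one player. Highest of {10, 8} is 10.

10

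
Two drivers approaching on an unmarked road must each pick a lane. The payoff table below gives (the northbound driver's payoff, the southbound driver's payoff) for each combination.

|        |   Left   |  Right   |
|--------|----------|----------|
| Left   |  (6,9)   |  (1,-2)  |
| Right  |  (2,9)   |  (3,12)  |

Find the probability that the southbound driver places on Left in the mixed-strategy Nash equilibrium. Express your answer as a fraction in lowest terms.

1/3

The southbound driver's mix q on Left must make the northbound driver indifferent between Left and Right.
The northbound driver's payoff from Left: 6q + 1(1−q). From Right: 2q + 3(1−q).
Set equal: 4q = 2(1−q) → q = 2/6 = 1/3.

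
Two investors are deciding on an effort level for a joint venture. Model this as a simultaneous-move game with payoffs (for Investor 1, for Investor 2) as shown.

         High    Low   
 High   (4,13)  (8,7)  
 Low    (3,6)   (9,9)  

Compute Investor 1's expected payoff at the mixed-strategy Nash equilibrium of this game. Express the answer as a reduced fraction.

6

Investor 2 mixes with probability q on High, chosen so Investor 1 is indifferent: 4q + 8(1−q) = 3q + 9(1−q) gives q = 1/2.
Investor 1's expected payoff (from either row, since indifferent) is 4·1/2 + 8·1/2 = 6.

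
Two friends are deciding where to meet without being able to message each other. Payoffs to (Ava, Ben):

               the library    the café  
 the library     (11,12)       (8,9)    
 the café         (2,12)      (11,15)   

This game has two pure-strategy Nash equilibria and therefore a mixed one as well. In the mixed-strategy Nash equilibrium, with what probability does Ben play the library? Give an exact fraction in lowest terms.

Ben's mix q on the library must make Ava indifferent between the library and the café.
Ava's payoff from the library: 11q + 8(1−q). From the café: 2q + 11(1−q).
Set equal: 9q = 3(1−q) → q = 3/12 = 1/4.

1/4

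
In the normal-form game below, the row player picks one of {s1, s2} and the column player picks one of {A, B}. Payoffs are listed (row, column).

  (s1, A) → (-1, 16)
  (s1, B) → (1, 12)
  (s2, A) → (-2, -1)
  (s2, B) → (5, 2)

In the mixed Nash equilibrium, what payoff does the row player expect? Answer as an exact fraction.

The column player mixes with probability q on A, chosen so the row player is indifferent: (-1)q + 1(1−q) = (-2)q + 5(1−q) gives q = 4/5.
The row player's expected payoff (from either row, since indifferent) is (-1)·4/5 + 1·1/5 = -3/5.

-3/5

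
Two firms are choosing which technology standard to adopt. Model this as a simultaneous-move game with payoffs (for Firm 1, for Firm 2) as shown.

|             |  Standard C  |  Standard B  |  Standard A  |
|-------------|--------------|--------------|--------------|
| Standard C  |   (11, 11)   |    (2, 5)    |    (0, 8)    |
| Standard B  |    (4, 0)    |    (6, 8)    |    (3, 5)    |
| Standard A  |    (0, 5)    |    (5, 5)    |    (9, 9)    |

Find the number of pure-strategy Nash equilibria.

Both Standard C: Firm 1 gets 11 (best alternative 4); Firm 2 gets 11 (best alternative 8). Neither deviates — NE.
Both Standard B: Firm 1 gets 6 (best alternative 5); Firm 2 gets 8 (best alternative 5). Neither deviates — NE.
Both Standard A: Firm 1 gets 9 (best alternative 3); Firm 2 gets 9 (best alternative 5). Neither deviates — NE.
(Standard C, Standard A) is not a NE: Firm 1 would switch to Standard A (9 > 0).
No other cell survives both best-response checks, so there are 3 pure NE.

3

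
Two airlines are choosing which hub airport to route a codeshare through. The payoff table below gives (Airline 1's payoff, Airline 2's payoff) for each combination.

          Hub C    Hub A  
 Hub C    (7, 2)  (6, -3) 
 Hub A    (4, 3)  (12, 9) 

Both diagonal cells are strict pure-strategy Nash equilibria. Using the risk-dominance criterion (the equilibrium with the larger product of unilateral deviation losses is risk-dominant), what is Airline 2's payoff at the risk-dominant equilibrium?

9

At both Hub C: Airline 1 loses 7 − 4 = 3 by deviating; Airline 2 loses 2 − (-3) = 5. Product = 3·5 = 15.
At both Hub A: Airline 1 loses 12 − 6 = 6 by deviating; Airline 2 loses 9 − 3 = 6. Product = 6·6 = 36.
36 > 15, so both Hub A is risk-dominant. Airline 2's payoff there is 9.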